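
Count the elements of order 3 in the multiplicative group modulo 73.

φ(73) = 73 − 1 = 72 = 2^3 · 3^2.
In a cyclic group of order 72, there are φ(d) elements of order d for each divisor d of 72, and zero for non-divisors.
3 | 72, and φ(3) = 3 − 1 = 2.

2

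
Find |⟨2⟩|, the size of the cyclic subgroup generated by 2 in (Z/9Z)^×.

6

By Lagrange's theorem, ord_9(2) divides φ(9) = φ(3^2) = 3·(3−1) = 6 = 2 · 3.
Divisors of 6: 1, 2, 3, 6.
Check 2^d mod 9 for each divisor in increasing order:
2^1 ≡ 2
2^2 ≡ 4
2^3 ≡ 8
2^6 ≡ 1
Hence ord(2) = 6.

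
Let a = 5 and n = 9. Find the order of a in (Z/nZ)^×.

The order of 5 must divide φ(9) = φ(3^2) = 3·(3−1) = 6 = 2 · 3.
Divisors of 6: 1, 2, 3, 6.
Evaluate successive powers at the divisors of 6:
5^1 ≡ 5 (mod 9)
5^2 ≡ 7 (mod 9)
5^3 ≡ 8 (mod 9)
5^6 ≡ 1 (mod 9) ✓
Therefore the multiplicative order of 5 modulo 9 is 6.

6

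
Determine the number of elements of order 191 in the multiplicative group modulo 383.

190

φ(383) = 383 − 1 = 382 = 2 · 191.
(Z/383Z)^× is cyclic (|G| = 382); a cyclic group of order m has exactly φ(d) elements of each order d | m, and none otherwise.
191 | 382, and φ(191) = 191 − 1 = 190.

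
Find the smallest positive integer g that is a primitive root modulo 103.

φ(103) = 103 − 1 = 102 = 2 · 3 · 17.
Test candidates g = 2, 3, … against the prime factors q ∈ {2, 3, 17} of φ(103): g is a generator iff g^(102/q) ≢ 1 for every such q.
g = 2: 2^51 ≡ 1 — hits 1, so not a primitive root.
g = 3: 3^51 ≡ 102; 3^34 ≡ 1 — hits 1, so not a primitive root.
g = 4: 4^51 ≡ 1 — hits 1, so not a primitive root.
g = 5: 5^51 ≡ 102; 5^34 ≡ 56; 5^6 ≡ 72 — none is 1, so 5 is a primitive root.
Hence the least primitive root of 103 is 5.

5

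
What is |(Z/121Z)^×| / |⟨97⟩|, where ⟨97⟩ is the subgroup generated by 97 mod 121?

2

The order of 97 must divide φ(121) = φ(11^2) = 11·(11−1) = 110 = 2 · 5 · 11.
Divisors of 110: 1, 2, 5, 10, 11, 22, 55, 110.
Compute 97^d (mod 121) for the divisors d until we hit 1:
97^1 ≡ 97
97^2 ≡ 92
97^5 ≡ 23
97^10 ≡ 45
97^11 ≡ 9
97^22 ≡ 81
97^55 ≡ 1
Thus |⟨97⟩| = ord(97) = 55.
[(Z/121Z)^× : ⟨97⟩] = 110/55 = 2.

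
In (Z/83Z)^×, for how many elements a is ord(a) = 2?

1

φ(83) = 83 − 1 = 82 = 2 · 41.
Since (Z/83Z)^× is cyclic of order 82, the number of elements of order d is φ(d) when d | 82 and 0 otherwise.
2 | 82, and φ(2) = 2 − 1 = 1.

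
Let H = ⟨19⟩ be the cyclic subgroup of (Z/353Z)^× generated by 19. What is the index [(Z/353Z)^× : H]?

2

Since 19 ∈ (Z/353Z)^×, its order divides φ(353) = 353 − 1 = 352 = 2^5 · 11.
Divisors of 352: 1, 2, 4, 8, 11, 16, 22, 32, 44, 88, 176, 352.
Test each divisor d:
19^1 ≡ 19 (mod 353)
19^2 ≡ 8 (mod 353)
19^4 ≡ 64 (mod 353)
19^8 ≡ 213 (mod 353)
19^11 ≡ 253 (mod 353)
19^16 ≡ 185 (mod 353)
19^22 ≡ 116 (mod 353)
19^32 ≡ 337 (mod 353)
19^44 ≡ 42 (mod 353)
19^88 ≡ 352 (mod 353)
19^176 ≡ 1 (mod 353) ✓
Thus |⟨19⟩| = ord(19) = 176.
The index is φ(353) / ord(19) = 352 / 176 = 2.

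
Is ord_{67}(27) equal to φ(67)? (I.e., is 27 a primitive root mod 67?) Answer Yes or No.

No

φ(67) = 67 − 1 = 66 = 2 · 3 · 11.
It suffices to check that the order of 27 is not a proper divisor of 66: compute 27^(66/q) for q ∈ {2, 3, 11}.
27^33 ≡ 66 (mod 67)  [q = 2: ≢ 1 ✓]
27^22 ≡ 1 (mod 67)  [q = 3: ≡ 1 ✗]
27^6 ≡ 24 (mod 67)  [q = 11: ≢ 1 ✓]
The check at q = 3 fails, so 27 generates a proper subgroup.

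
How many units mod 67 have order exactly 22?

φ(67) = 67 − 1 = 66 = 2 · 3 · 11.
(Z/67Z)^× is cyclic (|G| = 66); a cyclic group of order m has exactly φ(d) elements of each order d | m, and none otherwise.
22 = 2 · 11 divides 66, and φ(22) = 10.

10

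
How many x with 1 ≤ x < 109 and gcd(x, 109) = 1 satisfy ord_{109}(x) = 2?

φ(109) = 109 − 1 = 108 = 2^2 · 3^3.
(Z/109Z)^× is cyclic (|G| = 108); a cyclic group of order m has exactly φ(d) elements of each order d | m, and none otherwise.
2 | 108, and φ(2) = 2 − 1 = 1.

1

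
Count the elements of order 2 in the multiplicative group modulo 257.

φ(257) = 257 − 1 = 256 = 2^8.
In a cyclic group of order 256, there are φ(d) elements of order d for each divisor d of 256, and zero for non-divisors.
2 | 256, and φ(2) = 2 − 1 = 1.

1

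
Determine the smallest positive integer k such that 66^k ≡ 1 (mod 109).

9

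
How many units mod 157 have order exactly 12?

4

φ(157) = 157 − 1 = 156 = 2^2 · 3 · 13.
(Z/157Z)^× is cyclic (|G| = 156); a cyclic group of order m has exactly φ(d) elements of each order d | m, and none otherwise.
12 = 2^2 · 3 divides 156, and φ(12) = 4.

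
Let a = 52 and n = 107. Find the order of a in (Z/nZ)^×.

53

By Lagrange's theorem, ord_107(52) divides φ(107) = 107 − 1 = 106 = 2 · 53.
Divisors of 106: 1, 2, 53, 106.
Check 52^d mod 107 for each divisor in increasing order:
52^1 ≡ 52 (mod 107)
52^2 ≡ 29 (mod 107)
52^53 ≡ 1 (mod 107) ✓
Therefore the multiplicative order of 52 modulo 107 is 53.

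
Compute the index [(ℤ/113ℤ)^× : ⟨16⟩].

16

By Lagrange's theorem, ord_113(16) divides φ(113) = 113 − 1 = 112 = 2^4 · 7.
Divisors of 112: 1, 2, 4, 7, 8, 14, 16, 28, 56, 112.
Check 16^d mod 113 for each divisor in increasing order:
16^1 ≡ 16
16^2 ≡ 30
16^4 ≡ 109
16^7 ≡ 1
So ord_113(16) = 7, hence |⟨16⟩| = 7.
[(Z/113Z)^× : ⟨16⟩] = 112/7 = 16.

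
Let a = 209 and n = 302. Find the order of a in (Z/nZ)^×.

75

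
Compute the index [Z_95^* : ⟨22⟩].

2

ord(22) | φ(95) = φ(5·19) = (5−1)·(19−1) = 4·18 = 72 = 2^3 · 3^2.
Divisors of 72: 1, 2, 3, 4, 6, 8, 9, 12, 18, 24, 36, 72.
Test each divisor d:
22^1 ≡ 22
22^2 ≡ 9
22^3 ≡ 8
22^4 ≡ 81
22^6 ≡ 64
22^8 ≡ 6
22^9 ≡ 37
22^12 ≡ 11
22^18 ≡ 39
22^24 ≡ 26
22^36 ≡ 1
The order of 22 is 36, so the subgroup it generates has 36 elements.
[(Z/95Z)^× : ⟨22⟩] = 72/36 = 2.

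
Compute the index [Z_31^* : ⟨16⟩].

6

By Lagrange's theorem, ord_31(16) divides φ(31) = 31 − 1 = 30 = 2 · 3 · 5.
Divisors of 30: 1, 2, 3, 5, 6, 10, 15, 30.
Compute 16^d (mod 31) for the divisors d until we hit 1:
16^1 ≡ 16 (mod 31)
16^2 ≡ 8 (mod 31)
16^3 ≡ 4 (mod 31)
16^5 ≡ 1 (mod 31) ✓
The order of 16 is 5, so the subgroup it generates has 5 elements.
Index = |(Z/31Z)^×| / |⟨16⟩| = 30 / 5 = 6.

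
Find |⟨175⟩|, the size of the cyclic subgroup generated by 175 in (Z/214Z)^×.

The order of 175 must divide φ(214) = φ(2)·φ(107) = 1·106 = 106 = 2 · 53.
Divisors of 106: 1, 2, 53, 106.
Test each divisor d:
175^1 ≡ 175
175^2 ≡ 23
175^53 ≡ 213
175^106 ≡ 1
Therefore the multiplicative order of 175 modulo 214 is 106.

106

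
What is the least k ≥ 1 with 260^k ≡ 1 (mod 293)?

146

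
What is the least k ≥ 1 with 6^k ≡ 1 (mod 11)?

10

Since 6 ∈ (Z/11Z)^×, its order divides φ(11) = 11 − 1 = 10 = 2 · 5.
Divisors of 10: 1, 2, 5, 10.
Evaluate successive powers at the divisors of 10:
6^1 ≡ 6
6^2 ≡ 3
6^5 ≡ 10
6^10 ≡ 1
The smallest such exponent is 10, so the order of 6 is 10.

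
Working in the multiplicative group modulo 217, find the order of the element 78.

The order of 78 must divide φ(217) = φ(7·31) = (7−1)·(31−1) = 6·30 = 180 = 2^2 · 3^2 · 5.
Divisors of 180: 1, 2, 3, 4, 5, 6, 9, 10, 12, 15, 18, 20, 30, 36, 45, 60, 90, 180.
Compute 78^d (mod 217) for the divisors d until we hit 1:
78^1 ≡ 78 (mod 217)
78^2 ≡ 8 (mod 217)
78^3 ≡ 190 (mod 217)
78^4 ≡ 64 (mod 217)
78^5 ≡ 1 (mod 217) ✓
Therefore the multiplicative order of 78 modulo 217 is 5.

5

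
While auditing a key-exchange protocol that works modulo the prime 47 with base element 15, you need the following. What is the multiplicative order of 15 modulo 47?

46

The order of 15 must divide φ(47) = 47 − 1 = 46 = 2 · 23.
Divisors of 46: 1, 2, 23, 46.
Check 15^d mod 47 for each divisor in increasing order:
15^1 ≡ 15 (mod 47)
15^2 ≡ 37 (mod 47)
15^23 ≡ 46 (mod 47)
15^46 ≡ 1 (mod 47) ✓
Hence ord(15) = 46.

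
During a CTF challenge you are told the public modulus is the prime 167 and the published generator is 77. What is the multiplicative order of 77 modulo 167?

Since 77 ∈ (Z/167Z)^×, its order divides φ(167) = 167 − 1 = 166 = 2 · 83.
Divisors of 166: 1, 2, 83, 166.
Test each divisor d:
77^1 ≡ 77 (mod 167)
77^2 ≡ 84 (mod 167)
77^83 ≡ 1 (mod 167) ✓
Therefore the multiplicative order of 77 modulo 167 is 83.

83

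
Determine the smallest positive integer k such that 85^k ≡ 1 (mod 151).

15

Since 85 ∈ (Z/151Z)^×, its order divides φ(151) = 151 − 1 = 150 = 2 · 3 · 5^2.
Divisors of 150: 1, 2, 3, 5, 6, 10, 15, 25, 30, 50, 75, 150.
Compute 85^d (mod 151) for the divisors d until we hit 1:
85^1 ≡ 85
85^2 ≡ 128
85^3 ≡ 8
85^5 ≡ 118
85^6 ≡ 64
85^10 ≡ 32
85^15 ≡ 1
Hence ord(85) = 15.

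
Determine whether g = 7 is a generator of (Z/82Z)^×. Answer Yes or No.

Yes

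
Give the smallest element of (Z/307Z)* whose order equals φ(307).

φ(307) = 307 − 1 = 306 = 2 · 3^2 · 17.
g is a primitive root iff g^(306/q) ≢ 1 (mod 307) for each prime q ∈ {2, 3, 17}.
g = 2: 2^153 ≡ 306; 2^102 ≡ 1 — hits 1, so not a primitive root.
g = 3: 3^153 ≡ 306; 3^102 ≡ 1 — hits 1, so not a primitive root.
g = 4: 4^153 ≡ 1 — hits 1, so not a primitive root.
g = 5: 5^153 ≡ 306; 5^102 ≡ 289; 5^18 ≡ 81 — none is 1, so 5 is a primitive root.
The smallest primitive root modulo 307 is 5.

5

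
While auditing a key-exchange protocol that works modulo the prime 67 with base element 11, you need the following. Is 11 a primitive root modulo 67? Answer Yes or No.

φ(67) = 67 − 1 = 66 = 2 · 3 · 11.
An element g generates (Z/67Z)^× iff g^(66/q) ≢ 1 (mod 67) for each prime q ∈ {2, 3, 11}.
11^33 ≡ 66 (mod 67)  [q = 2: ≢ 1 ✓]
11^22 ≡ 29 (mod 67)  [q = 3: ≢ 1 ✓]
11^6 ≡ 14 (mod 67)  [q = 11: ≢ 1 ✓]
All checks pass, so 11 has order 66 and is a primitive root modulo 67.

Yes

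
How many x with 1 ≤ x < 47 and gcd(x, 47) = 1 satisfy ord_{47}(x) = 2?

φ(47) = 47 − 1 = 46 = 2 · 23.
(Z/47Z)^× is cyclic (|G| = 46); a cyclic group of order m has exactly φ(d) elements of each order d | m, and none otherwise.
2 | 46, and φ(2) = 2 − 1 = 1.

1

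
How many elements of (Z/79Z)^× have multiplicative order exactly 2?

1

φ(79) = 79 − 1 = 78 = 2 · 3 · 13.
Since (Z/79Z)^× is cyclic of order 78, the number of elements of order d is φ(d) when d | 78 and 0 otherwise.
2 | 78, and φ(2) = 2 − 1 = 1.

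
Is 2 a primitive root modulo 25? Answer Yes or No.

Yes

φ(25) = φ(5^2) = 5·(5−1) = 20 = 2^2 · 5.
2 is a primitive root mod 25 iff 2^(φ(25)/q) ≢ 1 for every prime q | φ(25), i.e. q ∈ {2, 5}.
2^10 ≡ 24 (mod 25)  [q = 2: ≢ 1 ✓]
2^4 ≡ 16 (mod 25)  [q = 5: ≢ 1 ✓]
Every test exponent gives a nontrivial residue, hence 2 generates the full group.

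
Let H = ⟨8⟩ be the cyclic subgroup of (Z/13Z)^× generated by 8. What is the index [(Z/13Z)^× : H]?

3

The order of 8 must divide φ(13) = 13 − 1 = 12 = 2^2 · 3.
Divisors of 12: 1, 2, 3, 4, 6, 12.
Compute 8^d (mod 13) for the divisors d until we hit 1:
8^1 ≡ 8 (mod 13)
8^2 ≡ 12 (mod 13)
8^3 ≡ 5 (mod 13)
8^4 ≡ 1 (mod 13) ✓
So ord_13(8) = 4, hence |⟨8⟩| = 4.
Index = |(Z/13Z)^×| / |⟨8⟩| = 12 / 4 = 3.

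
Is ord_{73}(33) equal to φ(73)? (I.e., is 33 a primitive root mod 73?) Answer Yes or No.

φ(73) = 73 − 1 = 72 = 2^3 · 3^2.
Test 33^(72/q) mod 73 for each prime factor q of 72:
33^36 ≡ 72 (mod 73)  [q = 2: ≢ 1 ✓]
33^24 ≡ 8 (mod 73)  [q = 3: ≢ 1 ✓]
Every test exponent gives a nontrivial residue, hence 33 generates the full group.

Yes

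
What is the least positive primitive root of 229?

6

φ(229) = 229 − 1 = 228 = 2^2 · 3 · 19.
Test candidates g = 2, 3, … against the prime factors q ∈ {2, 3, 19} of φ(229): g is a generator iff g^(228/q) ≢ 1 for every such q.
g = 2: 2^114 ≡ 228; 2^76 ≡ 1 — hits 1, so not a primitive root.
g = 3: 3^114 ≡ 1 — hits 1, so not a primitive root.
g = 4: 4^114 ≡ 1 — hits 1, so not a primitive root.
g = 5: 5^114 ≡ 1 — hits 1, so not a primitive root.
g = 6: 6^114 ≡ 228; 6^76 ≡ 134; 6^12 ≡ 165 — none is 1, so 6 is a primitive root.
Hence the least primitive root of 229 is 6.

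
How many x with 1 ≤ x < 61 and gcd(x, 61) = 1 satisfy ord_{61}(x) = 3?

2

φ(61) = 61 − 1 = 60 = 2^2 · 3 · 5.
(Z/61Z)^× is cyclic (|G| = 60); a cyclic group of order m has exactly φ(d) elements of each order d | m, and none otherwise.
3 | 60, and φ(3) = 3 − 1 = 2.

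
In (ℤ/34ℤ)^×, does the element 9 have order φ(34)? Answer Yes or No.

φ(34) = φ(2)·φ(17) = 1·16 = 16 = 2^4.
An element g generates (Z/34Z)^× iff g^(16/q) ≢ 1 (mod 34) for each prime q ∈ {2}.
9^8 ≡ 1 (mod 34)  [q = 2: ≡ 1 ✗]
Since 9^8 ≡ 1, the order of 9 divides 8 < 16, so 9 is not a primitive root.

No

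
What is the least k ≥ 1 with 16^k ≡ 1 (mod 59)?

29

ord(16) | φ(59) = 59 − 1 = 58 = 2 · 29.
Divisors of 58: 1, 2, 29, 58.
Test each divisor d:
16^1 ≡ 16 (mod 59)
16^2 ≡ 20 (mod 59)
16^29 ≡ 1 (mod 59) ✓
So ord_59(16) = 29.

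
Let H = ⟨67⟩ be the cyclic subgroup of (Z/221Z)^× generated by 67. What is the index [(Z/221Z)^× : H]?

Since 67 ∈ (Z/221Z)^×, its order divides φ(221) = φ(13·17) = (13−1)·(17−1) = 12·16 = 192 = 2^6 · 3.
Divisors of 192: 1, 2, 3, 4, 6, 8, 12, 16, 24, 32, 48, 64, 96, 192.
Compute 67^d (mod 221) for the divisors d until we hit 1:
67^1 ≡ 67 (mod 221)
67^2 ≡ 69 (mod 221)
67^3 ≡ 203 (mod 221)
67^4 ≡ 120 (mod 221)
67^6 ≡ 103 (mod 221)
67^8 ≡ 35 (mod 221)
67^12 ≡ 1 (mod 221) ✓
So ord_221(67) = 12, hence |⟨67⟩| = 12.
Index = |(Z/221Z)^×| / |⟨67⟩| = 192 / 12 = 16.

16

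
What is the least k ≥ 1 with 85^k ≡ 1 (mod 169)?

The order of 85 must divide φ(169) = φ(13^2) = 13·(13−1) = 156 = 2^2 · 3 · 13.
Divisors of 156: 1, 2, 3, 4, 6, 12, 13, 26, 39, 52, 78, 156.
Check 85^d mod 169 for each divisor in increasing order:
85^1 ≡ 85 (mod 169)
85^2 ≡ 127 (mod 169)
85^3 ≡ 148 (mod 169)
85^4 ≡ 74 (mod 169)
85^6 ≡ 103 (mod 169)
85^12 ≡ 131 (mod 169)
85^13 ≡ 150 (mod 169)
85^26 ≡ 23 (mod 169)
85^39 ≡ 70 (mod 169)
85^52 ≡ 22 (mod 169)
85^78 ≡ 168 (mod 169)
85^156 ≡ 1 (mod 169) ✓
So ord_169(85) = 156.

156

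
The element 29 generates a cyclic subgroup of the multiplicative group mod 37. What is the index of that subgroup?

3

The order of 29 must divide φ(37) = 37 − 1 = 36 = 2^2 · 3^2.
Divisors of 36: 1, 2, 3, 4, 6, 9, 12, 18, 36.
Check 29^d mod 37 for each divisor in increasing order:
29^1 ≡ 29 (mod 37)
29^2 ≡ 27 (mod 37)
29^3 ≡ 6 (mod 37)
29^4 ≡ 26 (mod 37)
29^6 ≡ 36 (mod 37)
29^9 ≡ 31 (mod 37)
29^12 ≡ 1 (mod 37) ✓
So ord_37(29) = 12, hence |⟨29⟩| = 12.
The index is φ(37) / ord(29) = 36 / 12 = 3.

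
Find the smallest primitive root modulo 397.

φ(397) = 397 − 1 = 396 = 2^2 · 3^2 · 11.
Test candidates g = 2, 3, … against the prime factors q ∈ {2, 3, 11} of φ(397): g is a generator iff g^(396/q) ≢ 1 for every such q.
g = 2: 2^198 ≡ 396; 2^132 ≡ 1 — hits 1, so not a primitive root.
g = 3: 3^198 ≡ 1 — hits 1, so not a primitive root.
g = 4: 4^198 ≡ 1 — hits 1, so not a primitive root.
g = 5: 5^198 ≡ 396; 5^132 ≡ 362; 5^36 ≡ 290 — none is 1, so 5 is a primitive root.
So 5 is the smallest generator of (Z/397Z)^×.

5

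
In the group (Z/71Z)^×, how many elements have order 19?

φ(71) = 71 − 1 = 70 = 2 · 5 · 7.
Since (Z/71Z)^× is cyclic of order 70, the number of elements of order d is φ(d) when d | 70 and 0 otherwise.
19 does not divide 70, so no element of (Z/71Z)^× has order 19.

0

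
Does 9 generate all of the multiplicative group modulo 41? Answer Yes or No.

No

φ(41) = 41 − 1 = 40 = 2^3 · 5.
It suffices to check that the order of 9 is not a proper divisor of 40: compute 9^(40/q) for q ∈ {2, 5}.
9^20 ≡ 1 (mod 41)  [q = 2: ≡ 1 ✗]
9^8 ≡ 1 (mod 41)  [q = 5: ≡ 1 ✗]
Since 9^20 ≡ 1, the order of 9 divides 20 < 40, so 9 is not a primitive root.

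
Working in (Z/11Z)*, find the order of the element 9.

The order of 9 must divide φ(11) = 11 − 1 = 10 = 2 · 5.
Divisors of 10: 1, 2, 5, 10.
Test each divisor d:
9^1 ≡ 9 (mod 11)
9^2 ≡ 4 (mod 11)
9^5 ≡ 1 (mod 11) ✓
Therefore the multiplicative order of 9 modulo 11 is 5.

5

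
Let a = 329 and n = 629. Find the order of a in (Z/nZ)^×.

By Lagrange's theorem, ord_629(329) divides φ(629) = φ(17·37) = (17−1)·(37−1) = 16·36 = 576 = 2^6 · 3^2.
Divisors of 576: 1, 2, 3, 4, 6, 8, 9, 12, 16, 18, 24, 32, 36, 48, 64, 72, 96, 144, 192, 288, 576.
Test each divisor d:
329^1 ≡ 329 (mod 629)
329^2 ≡ 53 (mod 629)
329^3 ≡ 454 (mod 629)
329^4 ≡ 293 (mod 629)
329^6 ≡ 433 (mod 629)
329^8 ≡ 305 (mod 629)
329^9 ≡ 334 (mod 629)
329^12 ≡ 47 (mod 629)
329^16 ≡ 562 (mod 629)
329^18 ≡ 223 (mod 629)
329^24 ≡ 322 (mod 629)
329^32 ≡ 86 (mod 629)
329^36 ≡ 38 (mod 629)
329^48 ≡ 528 (mod 629)
329^64 ≡ 477 (mod 629)
329^72 ≡ 186 (mod 629)
329^96 ≡ 137 (mod 629)
329^144 ≡ 1 (mod 629) ✓
Therefore the multiplicative order of 329 modulo 629 is 144.

144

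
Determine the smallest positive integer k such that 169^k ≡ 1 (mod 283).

The order of 169 must divide φ(283) = 283 − 1 = 282 = 2 · 3 · 47.
Divisors of 282: 1, 2, 3, 6, 47, 94, 141, 282.
Compute 169^d (mod 283) for the divisors d until we hit 1:
169^1 ≡ 169
169^2 ≡ 261
169^3 ≡ 244
169^6 ≡ 106
169^47 ≡ 44
169^94 ≡ 238
169^141 ≡ 1
The smallest such exponent is 141, so the order of 169 is 141.

141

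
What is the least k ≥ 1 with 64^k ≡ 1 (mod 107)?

53

Since 64 ∈ (Z/107Z)^×, its order divides φ(107) = 107 − 1 = 106 = 2 · 53.
Divisors of 106: 1, 2, 53, 106.
Evaluate successive powers at the divisors of 106:
64^1 ≡ 64
64^2 ≡ 30
64^53 ≡ 1
So ord_107(64) = 53.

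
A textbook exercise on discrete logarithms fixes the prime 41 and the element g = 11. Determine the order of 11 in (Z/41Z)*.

40

ord(11) | φ(41) = 41 − 1 = 40 = 2^3 · 5.
Divisors of 40: 1, 2, 4, 5, 8, 10, 20, 40.
Check 11^d mod 41 for each divisor in increasing order:
11^1 ≡ 11 (mod 41)
11^2 ≡ 39 (mod 41)
11^4 ≡ 4 (mod 41)
11^5 ≡ 3 (mod 41)
11^8 ≡ 16 (mod 41)
11^10 ≡ 9 (mod 41)
11^20 ≡ 40 (mod 41)
11^40 ≡ 1 (mod 41) ✓
Hence ord(11) = 40.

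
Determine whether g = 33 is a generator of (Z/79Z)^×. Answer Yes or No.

No

φ(79) = 79 − 1 = 78 = 2 · 3 · 13.
33 is a primitive root mod 79 iff 33^(φ(79)/q) ≢ 1 for every prime q | φ(79), i.e. q ∈ {2, 3, 13}.
33^39 ≡ 78 (mod 79)  [q = 2: ≢ 1 ✓]
33^26 ≡ 1 (mod 79)  [q = 3: ≡ 1 ✗]
33^6 ≡ 64 (mod 79)  [q = 13: ≢ 1 ✓]
The check at q = 3 fails, so 33 generates a proper subgroup.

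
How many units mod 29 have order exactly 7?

6

φ(29) = 29 − 1 = 28 = 2^2 · 7.
Since (Z/29Z)^× is cyclic of order 28, the number of elements of order d is φ(d) when d | 28 and 0 otherwise.
7 | 28, and φ(7) = 7 − 1 = 6.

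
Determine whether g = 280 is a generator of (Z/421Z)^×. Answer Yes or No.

φ(421) = 421 − 1 = 420 = 2^2 · 3 · 5 · 7.
It suffices to check that the order of 280 is not a proper divisor of 420: compute 280^(420/q) for q ∈ {2, 3, 5, 7}.
280^210 ≡ 420 (mod 421)  [q = 2: ≢ 1 ✓]
280^140 ≡ 20 (mod 421)  [q = 3: ≢ 1 ✓]
280^84 ≡ 377 (mod 421)  [q = 5: ≢ 1 ✓]
280^60 ≡ 385 (mod 421)  [q = 7: ≢ 1 ✓]
All checks pass, so 280 has order 420 and is a primitive root modulo 421.

Yes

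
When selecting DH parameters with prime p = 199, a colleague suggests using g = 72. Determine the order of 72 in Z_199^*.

99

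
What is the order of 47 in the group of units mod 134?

33

The order of 47 must divide φ(134) = φ(2)·φ(67) = 1·66 = 66 = 2 · 3 · 11.
Divisors of 66: 1, 2, 3, 6, 11, 22, 33, 66.
Check 47^d mod 134 for each divisor in increasing order:
47^1 ≡ 47 (mod 134)
47^2 ≡ 65 (mod 134)
47^3 ≡ 107 (mod 134)
47^6 ≡ 59 (mod 134)
47^11 ≡ 37 (mod 134)
47^22 ≡ 29 (mod 134)
47^33 ≡ 1 (mod 134) ✓
The smallest such exponent is 33, so the order of 47 is 33.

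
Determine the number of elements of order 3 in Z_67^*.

φ(67) = 67 − 1 = 66 = 2 · 3 · 11.
Since (Z/67Z)^× is cyclic of order 66, the number of elements of order d is φ(d) when d | 66 and 0 otherwise.
3 | 66, and φ(3) = 3 − 1 = 2.

2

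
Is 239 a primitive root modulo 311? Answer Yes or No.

Yes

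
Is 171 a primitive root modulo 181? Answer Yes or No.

Yes

φ(181) = 181 − 1 = 180 = 2^2 · 3^2 · 5.
171 is a primitive root mod 181 iff 171^(φ(181)/q) ≢ 1 for every prime q | φ(181), i.e. q ∈ {2, 3, 5}.
171^90 ≡ 180 (mod 181)  [q = 2: ≢ 1 ✓]
171^60 ≡ 48 (mod 181)  [q = 3: ≢ 1 ✓]
171^36 ≡ 42 (mod 181)  [q = 5: ≢ 1 ✓]
Every test exponent gives a nontrivial residue, hence 171 generates the full group.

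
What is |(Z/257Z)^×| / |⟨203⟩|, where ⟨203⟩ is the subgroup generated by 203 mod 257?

1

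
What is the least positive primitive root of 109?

6

φ(109) = 109 − 1 = 108 = 2^2 · 3^3.
g is a primitive root iff g^(108/q) ≢ 1 (mod 109) for each prime q ∈ {2, 3}.
g = 2: 2^54 ≡ 108; 2^36 ≡ 1 — hits 1, so not a primitive root.
g = 3: 3^54 ≡ 1 — hits 1, so not a primitive root.
g = 4: 4^54 ≡ 1 — hits 1, so not a primitive root.
g = 5: 5^54 ≡ 1 — hits 1, so not a primitive root.
g = 6: 6^54 ≡ 108; 6^36 ≡ 63 — none is 1, so 6 is a primitive root.
Hence the least primitive root of 109 is 6.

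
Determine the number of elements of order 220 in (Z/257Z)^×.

0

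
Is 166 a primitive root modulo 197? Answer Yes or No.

Yes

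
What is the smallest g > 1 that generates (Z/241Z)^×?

φ(241) = 241 − 1 = 240 = 2^4 · 3 · 5.
g is a primitive root iff g^(240/q) ≢ 1 (mod 241) for each prime q ∈ {2, 3, 5}.
g = 2: 2^120 ≡ 1 — hits 1, so not a primitive root.
g = 3: 3^120 ≡ 1 — hits 1, so not a primitive root.
g = 4: 4^120 ≡ 1 — hits 1, so not a primitive root.
g = 5: 5^120 ≡ 1 — hits 1, so not a primitive root.
g = 6: 6^120 ≡ 1 — hits 1, so not a primitive root.
g = 7: 7^120 ≡ 240; 7^80 ≡ 15; 7^48 ≡ 91 — none is 1, so 7 is a primitive root.
So 7 is the smallest generator of (Z/241Z)^×.

7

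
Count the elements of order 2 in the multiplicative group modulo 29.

1

φ(29) = 29 − 1 = 28 = 2^2 · 7.
In a cyclic group of order 28, there are φ(d) elements of order d for each divisor d of 28, and zero for non-divisors.
2 | 28, and φ(2) = 2 − 1 = 1.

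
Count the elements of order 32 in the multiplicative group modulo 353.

φ(353) = 353 − 1 = 352 = 2^5 · 11.
Since (Z/353Z)^× is cyclic of order 352, the number of elements of order d is φ(d) when d | 352 and 0 otherwise.
32 = 2^5 divides 352, and φ(32) = 16.

16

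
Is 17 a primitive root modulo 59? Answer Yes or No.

No

φ(59) = 59 − 1 = 58 = 2 · 29.
An element g generates (Z/59Z)^× iff g^(58/q) ≢ 1 (mod 59) for each prime q ∈ {2, 29}.
17^29 ≡ 1 (mod 59)  [q = 2: ≡ 1 ✗]
17^2 ≡ 53 (mod 59)  [q = 29: ≢ 1 ✓]
The check at q = 2 fails, so 17 generates a proper subgroup.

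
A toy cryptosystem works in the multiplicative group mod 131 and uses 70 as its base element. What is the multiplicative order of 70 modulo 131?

10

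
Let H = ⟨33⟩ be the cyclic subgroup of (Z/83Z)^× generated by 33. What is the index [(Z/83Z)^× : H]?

Since 33 ∈ (Z/83Z)^×, its order divides φ(83) = 83 − 1 = 82 = 2 · 41.
Divisors of 82: 1, 2, 41, 82.
Compute 33^d (mod 83) for the divisors d until we hit 1:
33^1 ≡ 33
33^2 ≡ 10
33^41 ≡ 1
Thus |⟨33⟩| = ord(33) = 41.
[(Z/83Z)^× : ⟨33⟩] = 82/41 = 2.

2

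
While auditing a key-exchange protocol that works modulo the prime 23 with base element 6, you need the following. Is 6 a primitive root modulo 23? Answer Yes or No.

φ(23) = 23 − 1 = 22 = 2 · 11.
6 is a primitive root mod 23 iff 6^(φ(23)/q) ≢ 1 for every prime q | φ(23), i.e. q ∈ {2, 11}.
6^11 ≡ 1 (mod 23)  [q = 2: ≡ 1 ✗]
6^2 ≡ 13 (mod 23)  [q = 11: ≢ 1 ✓]
The check at q = 2 fails, so 6 generates a proper subgroup.

No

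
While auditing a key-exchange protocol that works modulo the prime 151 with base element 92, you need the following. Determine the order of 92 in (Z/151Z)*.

10

By Lagrange's theorem, ord_151(92) divides φ(151) = 151 − 1 = 150 = 2 · 3 · 5^2.
Divisors of 150: 1, 2, 3, 5, 6, 10, 15, 25, 30, 50, 75, 150.
Evaluate successive powers at the divisors of 150:
92^1 ≡ 92 (mod 151)
92^2 ≡ 8 (mod 151)
92^3 ≡ 132 (mod 151)
92^5 ≡ 150 (mod 151)
92^6 ≡ 59 (mod 151)
92^10 ≡ 1 (mod 151) ✓
Hence ord(92) = 10.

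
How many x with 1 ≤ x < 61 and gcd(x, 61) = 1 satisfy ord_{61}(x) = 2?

1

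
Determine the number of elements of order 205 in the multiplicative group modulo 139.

0

φ(139) = 139 − 1 = 138 = 2 · 3 · 23.
Since (Z/139Z)^× is cyclic of order 138, the number of elements of order d is φ(d) when d | 138 and 0 otherwise.
Since 205 ∤ 138, the count is 0.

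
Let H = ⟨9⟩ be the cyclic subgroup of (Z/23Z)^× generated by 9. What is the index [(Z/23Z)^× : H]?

By Lagrange's theorem, ord_23(9) divides φ(23) = 23 − 1 = 22 = 2 · 11.
Divisors of 22: 1, 2, 11, 22.
Evaluate successive powers at the divisors of 22:
9^1 ≡ 9 (mod 23)
9^2 ≡ 12 (mod 23)
9^11 ≡ 1 (mod 23) ✓
The order of 9 is 11, so the subgroup it generates has 11 elements.
The index is φ(23) / ord(9) = 22 / 11 = 2.

2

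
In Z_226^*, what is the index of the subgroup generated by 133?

1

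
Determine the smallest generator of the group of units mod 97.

5

φ(97) = 97 − 1 = 96 = 2^5 · 3.
g is a primitive root iff g^(96/q) ≢ 1 (mod 97) for each prime q ∈ {2, 3}.
g = 2: 2^48 ≡ 1 — hits 1, so not a primitive root.
g = 3: 3^48 ≡ 1 — hits 1, so not a primitive root.
g = 4: 4^48 ≡ 1 — hits 1, so not a primitive root.
g = 5: 5^48 ≡ 96; 5^32 ≡ 35 — none is 1, so 5 is a primitive root.
So 5 is the smallest generator of (Z/97Z)^×.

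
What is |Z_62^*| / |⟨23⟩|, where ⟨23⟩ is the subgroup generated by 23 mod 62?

Since 23 ∈ (Z/62Z)^×, its order divides φ(62) = φ(2)·φ(31) = 1·30 = 30 = 2 · 3 · 5.
Divisors of 30: 1, 2, 3, 5, 6, 10, 15, 30.
Evaluate successive powers at the divisors of 30:
23^1 ≡ 23 (mod 62)
23^2 ≡ 33 (mod 62)
23^3 ≡ 15 (mod 62)
23^5 ≡ 61 (mod 62)
23^6 ≡ 39 (mod 62)
23^10 ≡ 1 (mod 62) ✓
The order of 23 is 10, so the subgroup it generates has 10 elements.
[(Z/62Z)^× : ⟨23⟩] = 30/10 = 3.

3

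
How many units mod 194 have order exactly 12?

φ(194) = φ(2)·φ(97) = 1·96 = 96 = 2^5 · 3.
In a cyclic group of order 96, there are φ(d) elements of order d for each divisor d of 96, and zero for non-divisors.
12 = 2^2 · 3 divides 96, and φ(12) = 4.

4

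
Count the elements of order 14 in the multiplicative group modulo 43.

6

φ(43) = 43 − 1 = 42 = 2 · 3 · 7.
(Z/43Z)^× is cyclic (|G| = 42); a cyclic group of order m has exactly φ(d) elements of each order d | m, and none otherwise.
14 = 2 · 7 divides 42, and φ(14) = 6.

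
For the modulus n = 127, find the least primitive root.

φ(127) = 127 − 1 = 126 = 2 · 3^2 · 7.
Test candidates g = 2, 3, … against the prime factors q ∈ {2, 3, 7} of φ(127): g is a generator iff g^(126/q) ≢ 1 for every such q.
g = 2: 2^63 ≡ 1 — hits 1, so not a primitive root.
g = 3: 3^63 ≡ 126; 3^42 ≡ 107; 3^18 ≡ 4 — none is 1, so 3 is a primitive root.
The smallest primitive root modulo 127 is 3.

3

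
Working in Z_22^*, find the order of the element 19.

10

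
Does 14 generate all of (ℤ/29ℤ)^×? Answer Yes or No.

φ(29) = 29 − 1 = 28 = 2^2 · 7.
Test 14^(28/q) mod 29 for each prime factor q of 28:
14^14 ≡ 28 (mod 29)  [q = 2: ≢ 1 ✓]
14^4 ≡ 20 (mod 29)  [q = 7: ≢ 1 ✓]
Every test exponent gives a nontrivial residue, hence 14 generates the full group.

Yes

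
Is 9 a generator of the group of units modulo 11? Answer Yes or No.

No

φ(11) = 11 − 1 = 10 = 2 · 5.
An element g generates (Z/11Z)^× iff g^(10/q) ≢ 1 (mod 11) for each prime q ∈ {2, 5}.
9^5 ≡ 1 (mod 11)  [q = 2: ≡ 1 ✗]
9^2 ≡ 4 (mod 11)  [q = 5: ≢ 1 ✓]
Since 9^5 ≡ 1, the order of 9 divides 5 < 10, so 9 is not a primitive root.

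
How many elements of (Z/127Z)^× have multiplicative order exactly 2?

1

φ(127) = 127 − 1 = 126 = 2 · 3^2 · 7.
Since (Z/127Z)^× is cyclic of order 126, the number of elements of order d is φ(d) when d | 126 and 0 otherwise.
2 | 126, and φ(2) = 2 − 1 = 1.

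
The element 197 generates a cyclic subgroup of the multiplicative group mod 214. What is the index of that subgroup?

2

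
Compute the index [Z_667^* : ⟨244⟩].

14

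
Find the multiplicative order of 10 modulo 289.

272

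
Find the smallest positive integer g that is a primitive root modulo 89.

3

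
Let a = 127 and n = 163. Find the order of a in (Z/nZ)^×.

Since 127 ∈ (Z/163Z)^×, its order divides φ(163) = 163 − 1 = 162 = 2 · 3^4.
Divisors of 162: 1, 2, 3, 6, 9, 18, 27, 54, 81, 162.
Compute 127^d (mod 163) for the divisors d until we hit 1:
127^1 ≡ 127
127^2 ≡ 155
127^3 ≡ 125
127^6 ≡ 140
127^9 ≡ 59
127^18 ≡ 58
127^27 ≡ 162
127^54 ≡ 1
Hence ord(127) = 54.

54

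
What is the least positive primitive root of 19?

2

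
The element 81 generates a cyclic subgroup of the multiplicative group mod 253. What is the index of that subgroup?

By Lagrange's theorem, ord_253(81) divides φ(253) = φ(11·23) = (11−1)·(23−1) = 10·22 = 220 = 2^2 · 5 · 11.
Divisors of 220: 1, 2, 4, 5, 10, 11, 20, 22, 44, 55, 110, 220.
Compute 81^d (mod 253) for the divisors d until we hit 1:
81^1 ≡ 81
81^2 ≡ 236
81^4 ≡ 36
81^5 ≡ 133
81^10 ≡ 232
81^11 ≡ 70
81^20 ≡ 188
81^22 ≡ 93
81^44 ≡ 47
81^55 ≡ 1
Thus |⟨81⟩| = ord(81) = 55.
The index is φ(253) / ord(81) = 220 / 55 = 4.

4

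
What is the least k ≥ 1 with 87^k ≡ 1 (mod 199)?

198

ord(87) | φ(199) = 199 − 1 = 198 = 2 · 3^2 · 11.
Divisors of 198: 1, 2, 3, 6, 9, 11, 18, 22, 33, 66, 99, 198.
Test each divisor d:
87^1 ≡ 87 (mod 199)
87^2 ≡ 7 (mod 199)
87^3 ≡ 12 (mod 199)
87^6 ≡ 144 (mod 199)
87^9 ≡ 136 (mod 199)
87^11 ≡ 156 (mod 199)
87^18 ≡ 188 (mod 199)
87^22 ≡ 58 (mod 199)
87^33 ≡ 93 (mod 199)
87^66 ≡ 92 (mod 199)
87^99 ≡ 198 (mod 199)
87^198 ≡ 1 (mod 199) ✓
Therefore the multiplicative order of 87 modulo 199 is 198.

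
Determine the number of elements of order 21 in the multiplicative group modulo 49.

φ(49) = φ(7^2) = 7·(7−1) = 42 = 2 · 3 · 7.
(Z/49Z)^× is cyclic (|G| = 42); a cyclic group of order m has exactly φ(d) elements of each order d | m, and none otherwise.
21 = 3 · 7 divides 42, and φ(21) = 12.

12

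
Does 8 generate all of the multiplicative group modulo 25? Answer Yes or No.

Yes

φ(25) = φ(5^2) = 5·(5−1) = 20 = 2^2 · 5.
It suffices to check that the order of 8 is not a proper divisor of 20: compute 8^(20/q) for q ∈ {2, 5}.
8^10 ≡ 24 (mod 25)  [q = 2: ≢ 1 ✓]
8^4 ≡ 21 (mod 25)  [q = 5: ≢ 1 ✓]
All checks pass, so 8 has order 20 and is a primitive root modulo 25.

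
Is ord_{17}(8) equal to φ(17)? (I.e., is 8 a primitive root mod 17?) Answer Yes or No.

No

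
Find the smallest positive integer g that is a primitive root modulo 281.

3

φ(281) = 281 − 1 = 280 = 2^3 · 5 · 7.
g is a primitive root iff g^(280/q) ≢ 1 (mod 281) for each prime q ∈ {2, 5, 7}.
g = 2: 2^140 ≡ 1 — hits 1, so not a primitive root.
g = 3: 3^140 ≡ 280; 3^56 ≡ 86; 3^40 ≡ 249 — none is 1, so 3 is a primitive root.
So 3 is the smallest generator of (Z/281Z)^×.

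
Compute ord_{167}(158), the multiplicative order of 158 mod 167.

166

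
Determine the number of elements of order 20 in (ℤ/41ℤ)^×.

φ(41) = 41 − 1 = 40 = 2^3 · 5.
In a cyclic group of order 40, there are φ(d) elements of order d for each divisor d of 40, and zero for non-divisors.
20 = 2^2 · 5 divides 40, and φ(20) = 8.

8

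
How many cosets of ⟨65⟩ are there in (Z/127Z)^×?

1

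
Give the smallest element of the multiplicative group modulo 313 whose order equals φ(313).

φ(313) = 313 − 1 = 312 = 2^3 · 3 · 13.
g is a primitive root iff g^(312/q) ≢ 1 (mod 313) for each prime q ∈ {2, 3, 13}.
g = 2: 2^156 ≡ 1 — hits 1, so not a primitive root.
g = 3: 3^156 ≡ 1 — hits 1, so not a primitive root.
g = 4: 4^156 ≡ 1 — hits 1, so not a primitive root.
g = 5: 5^156 ≡ 312; 5^104 ≡ 1 — hits 1, so not a primitive root.
g = 6: 6^156 ≡ 1 — hits 1, so not a primitive root.
g = 7: 7^156 ≡ 312; 7^104 ≡ 1 — hits 1, so not a primitive root.
g = 8: 8^156 ≡ 1 — hits 1, so not a primitive root.
g = 9: 9^156 ≡ 1 — hits 1, so not a primitive root.
g = 10: 10^156 ≡ 312; 10^104 ≡ 214; 10^24 ≡ 103 — none is 1, so 10 is a primitive root.
Hence the least primitive root of 313 is 10.

10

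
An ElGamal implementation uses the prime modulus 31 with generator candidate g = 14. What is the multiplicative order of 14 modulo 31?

By Lagrange's theorem, ord_31(14) divides φ(31) = 31 − 1 = 30 = 2 · 3 · 5.
Divisors of 30: 1, 2, 3, 5, 6, 10, 15, 30.
Evaluate successive powers at the divisors of 30:
14^1 ≡ 14
14^2 ≡ 10
14^3 ≡ 16
14^5 ≡ 5
14^6 ≡ 8
14^10 ≡ 25
14^15 ≡ 1
The smallest such exponent is 15, so the order of 14 is 15.

15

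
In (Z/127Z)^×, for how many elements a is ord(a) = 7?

φ(127) = 127 − 1 = 126 = 2 · 3^2 · 7.
Since (Z/127Z)^× is cyclic of order 126, the number of elements of order d is φ(d) when d | 126 and 0 otherwise.
7 | 126, and φ(7) = 7 − 1 = 6.

6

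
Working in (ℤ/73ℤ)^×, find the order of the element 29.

The order of 29 must divide φ(73) = 73 − 1 = 72 = 2^3 · 3^2.
Divisors of 72: 1, 2, 3, 4, 6, 8, 9, 12, 18, 24, 36, 72.
Test each divisor d:
29^1 ≡ 29 (mod 73)
29^2 ≡ 38 (mod 73)
29^3 ≡ 7 (mod 73)
29^4 ≡ 57 (mod 73)
29^6 ≡ 49 (mod 73)
29^8 ≡ 37 (mod 73)
29^9 ≡ 51 (mod 73)
29^12 ≡ 65 (mod 73)
29^18 ≡ 46 (mod 73)
29^24 ≡ 64 (mod 73)
29^36 ≡ 72 (mod 73)
29^72 ≡ 1 (mod 73) ✓
So ord_73(29) = 72.

72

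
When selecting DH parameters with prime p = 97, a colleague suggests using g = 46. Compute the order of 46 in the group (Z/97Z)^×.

32

ord(46) | φ(97) = 97 − 1 = 96 = 2^5 · 3.
Divisors of 96: 1, 2, 3, 4, 6, 8, 12, 16, 24, 32, 48, 96.
Test each divisor d:
46^1 ≡ 46 (mod 97)
46^2 ≡ 79 (mod 97)
46^3 ≡ 45 (mod 97)
46^4 ≡ 33 (mod 97)
46^6 ≡ 85 (mod 97)
46^8 ≡ 22 (mod 97)
46^12 ≡ 47 (mod 97)
46^16 ≡ 96 (mod 97)
46^24 ≡ 75 (mod 97)
46^32 ≡ 1 (mod 97) ✓
So ord_97(46) = 32.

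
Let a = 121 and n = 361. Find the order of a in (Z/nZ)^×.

57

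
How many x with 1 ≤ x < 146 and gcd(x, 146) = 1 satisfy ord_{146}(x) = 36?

φ(146) = φ(2)·φ(73) = 1·72 = 72 = 2^3 · 3^2.
(Z/146Z)^× is cyclic (|G| = 72); a cyclic group of order m has exactly φ(d) elements of each order d | m, and none otherwise.
36 = 2^2 · 3^2 divides 72, and φ(36) = 12.

12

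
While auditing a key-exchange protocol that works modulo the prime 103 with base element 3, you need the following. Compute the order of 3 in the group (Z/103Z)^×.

Since 3 ∈ (Z/103Z)^×, its order divides φ(103) = 103 − 1 = 102 = 2 · 3 · 17.
Divisors of 102: 1, 2, 3, 6, 17, 34, 51, 102.
Test each divisor d:
3^1 ≡ 3 (mod 103)
3^2 ≡ 9 (mod 103)
3^3 ≡ 27 (mod 103)
3^6 ≡ 8 (mod 103)
3^17 ≡ 102 (mod 103)
3^34 ≡ 1 (mod 103) ✓
Hence ord(3) = 34.

34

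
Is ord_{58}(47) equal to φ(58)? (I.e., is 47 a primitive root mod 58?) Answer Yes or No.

Yes

φ(58) = φ(2)·φ(29) = 1·28 = 28 = 2^2 · 7.
It suffices to check that the order of 47 is not a proper divisor of 28: compute 47^(28/q) for q ∈ {2, 7}.
47^14 ≡ 57 (mod 58)  [q = 2: ≢ 1 ✓]
47^4 ≡ 25 (mod 58)  [q = 7: ≢ 1 ✓]
None equal 1, so ord_58(47) = 28: 47 is a primitive root.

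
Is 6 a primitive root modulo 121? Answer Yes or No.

φ(121) = φ(11^2) = 11·(11−1) = 110 = 2 · 5 · 11.
6 is a primitive root mod 121 iff 6^(φ(121)/q) ≢ 1 for every prime q | φ(121), i.e. q ∈ {2, 5, 11}.
6^55 ≡ 120 (mod 121)  [q = 2: ≢ 1 ✓]
6^22 ≡ 3 (mod 121)  [q = 5: ≢ 1 ✓]
6^10 ≡ 56 (mod 121)  [q = 11: ≢ 1 ✓]
None equal 1, so ord_121(6) = 110: 6 is a primitive root.

Yes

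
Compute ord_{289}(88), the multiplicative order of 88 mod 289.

Since 88 ∈ (Z/289Z)^×, its order divides φ(289) = φ(17^2) = 17·(17−1) = 272 = 2^4 · 17.
Divisors of 272: 1, 2, 4, 8, 16, 17, 34, 68, 136, 272.
Compute 88^d (mod 289) for the divisors d until we hit 1:
88^1 ≡ 88
88^2 ≡ 230
88^4 ≡ 13
88^8 ≡ 169
88^16 ≡ 239
88^17 ≡ 224
88^34 ≡ 179
88^68 ≡ 251
88^136 ≡ 288
88^272 ≡ 1
Hence ord(88) = 272.

272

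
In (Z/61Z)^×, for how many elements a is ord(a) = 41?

0

φ(61) = 61 − 1 = 60 = 2^2 · 3 · 5.
Since (Z/61Z)^× is cyclic of order 60, the number of elements of order d is φ(d) when d | 60 and 0 otherwise.
Here 60 is not a multiple of 41, so there are no elements of order 41.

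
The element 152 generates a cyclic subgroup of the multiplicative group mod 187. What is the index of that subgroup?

16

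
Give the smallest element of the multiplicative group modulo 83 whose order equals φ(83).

φ(83) = 83 − 1 = 82 = 2 · 41.
g is a primitive root iff g^(82/q) ≢ 1 (mod 83) for each prime q ∈ {2, 41}.
g = 2: 2^41 ≡ 82; 2^2 ≡ 4 — none is 1, so 2 is a primitive root.
The smallest primitive root modulo 83 is 2.

2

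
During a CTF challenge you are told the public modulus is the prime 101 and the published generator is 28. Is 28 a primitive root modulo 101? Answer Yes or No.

φ(101) = 101 − 1 = 100 = 2^2 · 5^2.
An element g generates (Z/101Z)^× iff g^(100/q) ≢ 1 (mod 101) for each prime q ∈ {2, 5}.
28^50 ≡ 100 (mod 101)  [q = 2: ≢ 1 ✓]
28^20 ≡ 95 (mod 101)  [q = 5: ≢ 1 ✓]
None equal 1, so ord_101(28) = 100: 28 is a primitive root.

Yes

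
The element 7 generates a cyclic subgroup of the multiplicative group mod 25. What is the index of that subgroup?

5

The order of 7 must divide φ(25) = φ(5^2) = 5·(5−1) = 20 = 2^2 · 5.
Divisors of 20: 1, 2, 4, 5, 10, 20.
Compute 7^d (mod 25) for the divisors d until we hit 1:
7^1 ≡ 7
7^2 ≡ 24
7^4 ≡ 1
The order of 7 is 4, so the subgroup it generates has 4 elements.
[(Z/25Z)^× : ⟨7⟩] = 20/4 = 5.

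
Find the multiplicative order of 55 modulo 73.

ord(55) | φ(73) = 73 − 1 = 72 = 2^3 · 3^2.
Divisors of 72: 1, 2, 3, 4, 6, 8, 9, 12, 18, 24, 36, 72.
Test each divisor d:
55^1 ≡ 55
55^2 ≡ 32
55^3 ≡ 8
55^4 ≡ 2
55^6 ≡ 64
55^8 ≡ 4
55^9 ≡ 1
So ord_73(55) = 9.

9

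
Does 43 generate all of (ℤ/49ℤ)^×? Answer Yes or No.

No

φ(49) = φ(7^2) = 7·(7−1) = 42 = 2 · 3 · 7.
Test 43^(42/q) mod 49 for each prime factor q of 42:
43^21 ≡ 1 (mod 49)  [q = 2: ≡ 1 ✗]
43^14 ≡ 1 (mod 49)  [q = 3: ≡ 1 ✗]
43^6 ≡ 8 (mod 49)  [q = 7: ≢ 1 ✓]
43^21 ≡ 1 shows ord(43) | 21, strictly less than φ(49); not a primitive root.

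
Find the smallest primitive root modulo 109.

φ(109) = 109 − 1 = 108 = 2^2 · 3^3.
Test candidates g = 2, 3, … against the prime factors q ∈ {2, 3} of φ(109): g is a generator iff g^(108/q) ≢ 1 for every such q.
g = 2: 2^54 ≡ 108; 2^36 ≡ 1 — hits 1, so not a primitive root.
g = 3: 3^54 ≡ 1 — hits 1, so not a primitive root.
g = 4: 4^54 ≡ 1 — hits 1, so not a primitive root.
g = 5: 5^54 ≡ 1 — hits 1, so not a primitive root.
g = 6: 6^54 ≡ 108; 6^36 ≡ 63 — none is 1, so 6 is a primitive root.
So 6 is the smallest generator of (Z/109Z)^×.

6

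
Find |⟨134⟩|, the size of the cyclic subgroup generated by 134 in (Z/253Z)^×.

Since 134 ∈ (Z/253Z)^×, its order divides φ(253) = φ(11·23) = (11−1)·(23−1) = 10·22 = 220 = 2^2 · 5 · 11.
Divisors of 220: 1, 2, 4, 5, 10, 11, 20, 22, 44, 55, 110, 220.
Check 134^d mod 253 for each divisor in increasing order:
134^1 ≡ 134 (mod 253)
134^2 ≡ 246 (mod 253)
134^4 ≡ 49 (mod 253)
134^5 ≡ 241 (mod 253)
134^10 ≡ 144 (mod 253)
134^11 ≡ 68 (mod 253)
134^20 ≡ 243 (mod 253)
134^22 ≡ 70 (mod 253)
134^44 ≡ 93 (mod 253)
134^55 ≡ 252 (mod 253)
134^110 ≡ 1 (mod 253) ✓
Hence ord(134) = 110.

110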